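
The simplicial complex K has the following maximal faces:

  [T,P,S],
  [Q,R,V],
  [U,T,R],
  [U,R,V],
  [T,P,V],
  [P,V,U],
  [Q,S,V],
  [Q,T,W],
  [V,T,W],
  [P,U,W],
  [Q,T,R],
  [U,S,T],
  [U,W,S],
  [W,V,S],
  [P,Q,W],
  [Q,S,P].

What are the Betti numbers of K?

b_0 = 1, b_1 = 2, b_2 = 1.

K has 8 vertices, 24 edges, 16 triangles.
rank ∂_0 = 0, rank ∂_1 = 7 ⇒ b_0 = 8 − 0 − 7 = 1; all invariant factors of ∂_1 are 1 so no torsion. So H_0 ≅ Z.
rank ∂_1 = 7, rank ∂_2 = 15 ⇒ b_1 = 24 − 7 − 15 = 2; all invariant factors of ∂_2 are 1 so no torsion. So H_1 ≅ Z^2.
rank ∂_2 = 15, rank ∂_3 = 0 ⇒ b_2 = 16 − 15 − 0 = 1. So H_2 ≅ Z.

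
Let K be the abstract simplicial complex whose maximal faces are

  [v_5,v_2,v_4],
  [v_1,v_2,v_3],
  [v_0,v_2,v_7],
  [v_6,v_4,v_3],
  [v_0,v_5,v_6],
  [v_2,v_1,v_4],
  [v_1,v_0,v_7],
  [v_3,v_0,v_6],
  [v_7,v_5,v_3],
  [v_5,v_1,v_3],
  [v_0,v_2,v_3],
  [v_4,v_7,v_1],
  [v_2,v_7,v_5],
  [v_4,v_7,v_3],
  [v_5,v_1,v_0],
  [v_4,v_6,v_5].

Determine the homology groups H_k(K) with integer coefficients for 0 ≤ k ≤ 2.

Fix the vertex order v_0 < v_1 < v_2 < v_3 < v_4 < v_5 < v_6 < v_7 and write every simplex with vertices in increasing order. Then dim K = 2 and the simplices of K are:

  0-simplices (8): [v_0], [v_1], [v_2], [v_3], [v_4], [v_5], [v_6], [v_7]
  1-simplices (24): (24 of them)
  2-simplices (16): (16 of them)

so the chain groups are C_0 ≅ Z^8, C_1 ≅ Z^24, C_2 ≅ Z^16.

The boundary map ∂_1: C_1 → C_0 sends each edge [p,q] (with p < q) to q − p. For instance
  ∂[v_0,v_6] = [v_6] − [v_0].
As a 8×24 matrix over Z this has rank 7, with invariant factors (1,1,1,1,1,1,1).

The boundary map ∂_2: C_2 → C_1 sends each 2-simplex [p,q,r] to [q,r] − [p,r] + [p,q]. For instance
  ∂[v_1,v_2,v_3] = [v_2,v_3] − [v_1,v_3] + [v_1,v_2],
  ∂[v_1,v_2,v_4] = [v_2,v_4] − [v_1,v_4] + [v_1,v_2].
This gives a 24×16 integer matrix of rank 15; reducing to Smith normal form yields diagonal entries (1,1,1,1,1,1,1,1,1,1,1,1,1,1,1).

From H_k ≅ ker(∂_k) / im(∂_{k+1}) we obtain:

  H_0: rank C_0 − rank ∂_1 = 8 − 7 = 1, and the invariant factors of ∂_1 are all 1, so H_0 = Z.
  H_1: rank ker ∂_1 − rank ∂_2 = (24 − 7) − 15 = 2, and the invariant factors of ∂_2 are all 1, so H_1 = Z^2.
  H_2: rank ker ∂_2 − rank ∂_3 = (16 − 15) − 0 = 1, and there is no ∂_3, so H_2 = Z.

As a check, the Euler characteristic is 8 − 24 + 16 = 0, which agrees with 1 − 2 + 1 = 0.

H_0 ≅ Z,  H_1 ≅ Z^2,  H_2 ≅ Z.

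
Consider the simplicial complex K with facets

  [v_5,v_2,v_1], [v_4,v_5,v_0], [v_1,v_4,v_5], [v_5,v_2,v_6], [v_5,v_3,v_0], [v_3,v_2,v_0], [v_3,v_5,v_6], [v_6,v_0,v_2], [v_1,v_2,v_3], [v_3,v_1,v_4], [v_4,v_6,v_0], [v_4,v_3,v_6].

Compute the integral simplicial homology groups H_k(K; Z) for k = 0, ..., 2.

H_0 = Z,  H_1 = Z/2Z,  H_2 = 0.

Order the vertices as v_0 < v_1 < v_2 < v_3 < v_4 < v_5 < v_6. Listing each simplex with vertices in this order, K has dimension 2 with simplices:

  0-simplices (7): [v_0], [v_1], [v_2], [v_3], [v_4], [v_5], [v_6]
  1-simplices (18): (18 of them)
  2-simplices (12): (12 of them)

Hence C_0 ≅ Z^7, C_1 ≅ Z^18, C_2 ≅ Z^12.

Boundary ∂_1: C_1 → C_0 maps an edge to its endpoints' difference, ∂[p,q] = q − p.
As a 7×18 matrix over Z this has rank 6, with invariant factors (1,1,1,1,1,1).

The boundary map ∂_2: C_2 → C_1 acts by ∂[p,q,r] = [q,r] − [p,r] + [p,q]. For instance
  ∂[v_1,v_4,v_5] = [v_4,v_5] − [v_1,v_5] + [v_1,v_4],
  ∂[v_0,v_2,v_6] = [v_2,v_6] − [v_0,v_6] + [v_0,v_2].
As a 18×12 matrix over Z this has rank 12, with invariant factors (1,1,1,1,1,1,1,1,1,1,1,2).

Computing H_k = (kernel of ∂_k) / (image of ∂_{k+1}):

  H_0: rank C_0 − rank ∂_1 = 7 − 6 = 1, and the invariant factors of ∂_1 are all 1, so H_0 ≅ Z.
  H_1: rank ker ∂_1 − rank ∂_2 = (18 − 6) − 12 = 0, and ∂_2 has invariant factor 2 > 1, so H_1 ≅ Z/2Z.
  H_2: rank ker ∂_2 − rank ∂_3 = (12 − 12) − 0 = 0, and there is no ∂_3, so H_2 ≅ 0.

(K is a triangulation of the real projective plane RP^2.)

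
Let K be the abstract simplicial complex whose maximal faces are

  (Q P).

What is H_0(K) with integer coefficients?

H_0 ≅ Z.

We work with the vertex ordering P < Q. The simplices of K, each written with vertices in increasing order, are:

  0-simplices (2): P, Q
  1-simplices (1): PQ

so the chain groups are C_0 ≅ Z^2, C_1 ≅ Z^1.

Boundary ∂_1: C_1 → C_0 is given by ∂[p,q] = [q] − [p]. For instance
  ∂PQ = Q − P.
As a 2×1 matrix over Z this has rank 1, with invariant factors (1).

Reading off H_k = ker ∂_k / im ∂_{k+1}:

  H_0: rank C_0 − rank ∂_1 = 2 − 1 = 1, and the invariant factors of ∂_1 are all 1, so H_0 ≅ Z.

(K is a triangulation of the 1-simplex.)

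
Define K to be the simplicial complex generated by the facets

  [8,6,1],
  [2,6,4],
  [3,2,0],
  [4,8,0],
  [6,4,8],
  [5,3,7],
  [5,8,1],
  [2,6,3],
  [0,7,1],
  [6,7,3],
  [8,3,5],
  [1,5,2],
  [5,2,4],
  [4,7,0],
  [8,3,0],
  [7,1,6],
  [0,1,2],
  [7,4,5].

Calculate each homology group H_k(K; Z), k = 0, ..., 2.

Take the total order 0 < 1 < 2 < 3 < 4 < 5 < 6 < 7 < 8 on the vertex set. Then K (dimension 2) consists of the simplices:

  0-simplices (9): [0], [1], [2], [3], [4], [5], [6], [7], [8]
  1-simplices (27): (27 of them)
  2-simplices (18): [0,1,2], [0,1,7], [0,2,3], [0,3,8], [0,4,7], [0,4,8], [1,2,5], [1,5,8], [1,6,7], [1,6,8], [2,3,6], [2,4,5], [2,4,6], [3,5,7], [3,5,8], [3,6,7], [4,5,7], [4,6,8]

giving chain groups C_0 ≅ Z^9, C_1 ≅ Z^27, C_2 ≅ Z^18.

Boundary ∂_1: C_1 → C_0 sends each edge [p,q] (with p < q) to q − p. For instance
  ∂[2,4] = [4] − [2].
The resulting 9×27 matrix has rank 8, and its Smith normal form has invariant factors (1,1,1,1,1,1,1,1).

∂_2: C_2 → C_1 acts by ∂[p,q,r] = [q,r] − [p,r] + [p,q]. For instance
  ∂[2,3,6] = [3,6] − [2,6] + [2,3],
  ∂[3,5,7] = [5,7] − [3,7] + [3,5].
This gives a 27×18 integer matrix of rank 17; reducing to Smith normal form yields diagonal entries (1,1,1,1,1,1,1,1,1,1,1,1,1,1,1,1,1).

Reading off H_k = ker ∂_k / im ∂_{k+1}:

  H_0: rank C_0 − rank ∂_1 = 9 − 8 = 1, and the invariant factors of ∂_1 are all 1, so H_0 ≅ Z.
  H_1: rank ker ∂_1 − rank ∂_2 = (27 − 8) − 17 = 2, and the invariant factors of ∂_2 are all 1, so H_1 ≅ Z^2.
  H_2: rank ker ∂_2 − rank ∂_3 = (18 − 17) − 0 = 1, and there is no ∂_3, so H_2 ≅ Z.

H_0 = Z,  H_1 = Z^2,  H_2 = Z.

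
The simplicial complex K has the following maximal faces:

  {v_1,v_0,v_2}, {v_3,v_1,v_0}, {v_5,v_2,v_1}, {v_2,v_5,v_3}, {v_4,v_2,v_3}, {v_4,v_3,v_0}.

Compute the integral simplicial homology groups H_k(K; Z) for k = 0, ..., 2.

H_0 = Z,  H_1 = Z,  H_2 = 0.

Fix the vertex order v_0 < v_1 < v_2 < v_3 < v_4 < v_5 and write every simplex with vertices in increasing order. Then dim K = 2 and the simplices of K are:

  0-simplices (6): [v_0], [v_1], [v_2], [v_3], [v_4], [v_5]
  1-simplices (12): [v_0,v_1], [v_0,v_2], [v_0,v_3], [v_0,v_4], [v_1,v_2], [v_1,v_3], [v_1,v_5], [v_2,v_3], [v_2,v_4], [v_2,v_5], [v_3,v_4], [v_3,v_5]
  2-simplices (6): [v_0,v_1,v_2], [v_0,v_1,v_3], [v_0,v_3,v_4], [v_1,v_2,v_5], [v_2,v_3,v_4], [v_2,v_3,v_5]

Hence C_0 ≅ Z^6, C_1 ≅ Z^12, C_2 ≅ Z^6.

The boundary map ∂_1: C_1 → C_0 maps an edge to its endpoints' difference, ∂[p,q] = q − p. For instance
  ∂[v_2,v_3] = [v_3] − [v_2].
As a 6×12 matrix over Z this has rank 5, with invariant factors (1,1,1,1,1).

The boundary map ∂_2: C_2 → C_1 acts by ∂[p,q,r] = [q,r] − [p,r] + [p,q]. For instance
  ∂[v_0,v_1,v_2] = [v_1,v_2] − [v_0,v_2] + [v_0,v_1],
  ∂[v_2,v_3,v_5] = [v_3,v_5] − [v_2,v_5] + [v_2,v_3].
This gives a 12×6 integer matrix of rank 6; reducing to Smith normal form yields diagonal entries (1,1,1,1,1,1).

Reading off H_k = ker ∂_k / im ∂_{k+1}:

  H_0: rank C_0 − rank ∂_1 = 6 − 5 = 1, and the invariant factors of ∂_1 are all 1, so H_0 = Z.
  H_1: rank ker ∂_1 − rank ∂_2 = (12 − 5) − 6 = 1, and the invariant factors of ∂_2 are all 1, so H_1 = Z.
  H_2: rank ker ∂_2 − rank ∂_3 = (6 − 6) − 0 = 0, and there is no ∂_3, so H_2 = 0.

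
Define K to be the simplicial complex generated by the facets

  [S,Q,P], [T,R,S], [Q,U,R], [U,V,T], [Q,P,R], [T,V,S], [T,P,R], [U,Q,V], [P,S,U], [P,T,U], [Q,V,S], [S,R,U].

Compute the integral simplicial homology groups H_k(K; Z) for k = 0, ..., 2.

Fix the vertex order P < Q < R < S < T < U < V and write every simplex with vertices in increasing order. Then dim K = 2 and the simplices of K are:

  0-simplices (7): P, Q, R, S, T, U, V
  1-simplices (18): PQ, PR, PS, PT, PU, QR, QS, QU, QV, RS, RT, RU, ST, SU, SV, TU, TV, UV
  2-simplices (12): PQR, PQS, PRT, PSU, PTU, QRU, QSV, QUV, RST, RSU, STV, TUV

giving chain groups C_0 ≅ Z^7, C_1 ≅ Z^18, C_2 ≅ Z^12.

The boundary map ∂_1: C_1 → C_0 sends each edge [p,q] (with p < q) to q − p. For instance
  ∂RS = S − R.
The 7×18 boundary matrix has rank 6 and Smith normal form diag(1,1,1,1,1,1).

The boundary map ∂_2: C_2 → C_1 sends each 2-simplex [p,q,r] to [q,r] − [p,r] + [p,q]. For instance
  ∂STV = TV − SV + ST,
  ∂QRU = RU − QU + QR.
This gives a 18×12 integer matrix of rank 12; reducing to Smith normal form yields diagonal entries (1,1,1,1,1,1,1,1,1,1,1,2).

Computing H_k = (kernel of ∂_k) / (image of ∂_{k+1}):

  H_0: rank C_0 − rank ∂_1 = 7 − 6 = 1, and the invariant factors of ∂_1 are all 1, so H_0 ≅ Z.
  H_1: rank ker ∂_1 − rank ∂_2 = (18 − 6) − 12 = 0, and ∂_2 has invariant factor 2 > 1, so H_1 ≅ Z_2.
  H_2: rank ker ∂_2 − rank ∂_3 = (12 − 12) − 0 = 0, and there is no ∂_3, so H_2 ≅ 0.

H_0 ≅ Z,  H_1 ≅ Z_2,  H_2 = 0.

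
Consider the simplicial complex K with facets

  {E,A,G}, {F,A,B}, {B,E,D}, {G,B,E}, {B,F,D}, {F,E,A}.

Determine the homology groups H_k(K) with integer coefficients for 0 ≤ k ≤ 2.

Order the vertices as A < B < D < E < F < G. Listing each simplex with vertices in this order, K has dimension 2 with simplices:

  0-simplices (6): A, B, D, E, F, G
  1-simplices (12): AB, AE, AF, AG, BD, BE, BF, BG, DE, DF, EF, EG
  2-simplices (6): ABF, AEF, AEG, BDE, BDF, BEG

so the chain groups are C_0 ≅ Z^6, C_1 ≅ Z^12, C_2 ≅ Z^6.

∂_1: C_1 → C_0 maps an edge to its endpoints' difference, ∂[p,q] = q − p. For instance
  ∂AB = B − A.
The resulting 6×12 matrix has rank 5, and its Smith normal form has invariant factors (1,1,1,1,1).

Boundary ∂_2: C_2 → C_1 acts by ∂[p,q,r] = [q,r] − [p,r] + [p,q]. For instance
  ∂AEG = EG − AG + AE,
  ∂BDE = DE − BE + BD.
As a 12×6 matrix over Z this has rank 6, with invariant factors (1,1,1,1,1,1).

Computing H_k = (kernel of ∂_k) / (image of ∂_{k+1}):

  H_0: rank C_0 − rank ∂_1 = 6 − 5 = 1, and the invariant factors of ∂_1 are all 1, so H_0 = Z.
  H_1: rank ker ∂_1 − rank ∂_2 = (12 − 5) − 6 = 1, and the invariant factors of ∂_2 are all 1, so H_1 = Z.
  H_2: rank ker ∂_2 − rank ∂_3 = (6 − 6) − 0 = 0, and there is no ∂_3, so H_2 = 0.

As a check, the Euler characteristic is 6 − 12 + 6 = 0, which agrees with 1 − 1 + 0 = 0.

H_0 = Z,  H_1 = Z,  H_2 = 0.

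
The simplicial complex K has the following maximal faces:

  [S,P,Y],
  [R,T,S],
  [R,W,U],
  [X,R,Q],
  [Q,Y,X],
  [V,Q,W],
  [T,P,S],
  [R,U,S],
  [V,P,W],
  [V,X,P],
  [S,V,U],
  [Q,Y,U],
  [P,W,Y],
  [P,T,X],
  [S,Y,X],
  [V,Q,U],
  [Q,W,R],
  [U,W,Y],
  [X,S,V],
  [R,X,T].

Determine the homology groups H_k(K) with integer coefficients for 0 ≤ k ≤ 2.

Fix the vertex order P < Q < R < S < T < U < V < W < X < Y and write every simplex with vertices in increasing order. Then dim K = 2 and the simplices of K are:

  0-simplices (10): P, Q, R, S, T, U, V, W, X, Y
  1-simplices (30): PS, PT, PV, PW, PX, PY, QR, QU, QV, QW, QX, QY, RS, RT, RU, RW, RX, ST, SU, SV, SX, SY, TX, UV, UW, UY, VW, VX, WY, XY
  2-simplices (20): PST, PSY, PTX, PVW, PVX, PWY, QRW, QRX, QUV, QUY, QVW, QXY, RST, RSU, RTX, RUW, SUV, SVX, SXY, UWY

so the chain groups are C_0 ≅ Z^10, C_1 ≅ Z^30, C_2 ≅ Z^20.

The boundary map ∂_1: C_1 → C_0 sends each edge [p,q] (with p < q) to q − p. For instance
  ∂QY = Y − Q.
As a 10×30 matrix over Z this has rank 9, with invariant factors (1,1,1,1,1,1,1,1,1).

The boundary map ∂_2: C_2 → C_1 maps a triangle to the signed sum of its edges. For instance
  ∂SXY = XY − SY + SX,
  ∂PST = ST − PT + PS.
This gives a 30×20 integer matrix of rank 20; reducing to Smith normal form yields diagonal entries (1,1,1,1,1,1,1,1,1,1,1,1,1,1,1,1,1,1,1,2).

Reading off H_k = ker ∂_k / im ∂_{k+1}:

  H_0: rank C_0 − rank ∂_1 = 10 − 9 = 1, and the invariant factors of ∂_1 are all 1, so H_0 = Z.
  H_1: rank ker ∂_1 − rank ∂_2 = (30 − 9) − 20 = 1, and ∂_2 has invariant factor 2 > 1, so H_1 = Z × Z/2.
  H_2: rank ker ∂_2 − rank ∂_3 = (20 − 20) − 0 = 0, and there is no ∂_3, so H_2 = 0.

As a check, the Euler characteristic is 10 − 30 + 20 = 0, which agrees with 1 − 1 + 0 = 0.

H_0 = Z,  H_1 = Z × Z/2,  H_2 = 0.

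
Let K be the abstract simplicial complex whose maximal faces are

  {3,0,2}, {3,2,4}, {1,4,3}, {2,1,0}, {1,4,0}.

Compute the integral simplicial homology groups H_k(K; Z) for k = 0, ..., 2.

H_0 ≅ Z,  H_1 ≅ Z,  H_2 = 0.

K has 5 vertices, 10 edges, 5 triangles.
rank ∂_0 = 0, rank ∂_1 = 4 ⇒ b_0 = 5 − 0 − 4 = 1; all invariant factors of ∂_1 are 1 so no torsion. So H_0 ≅ Z.
rank ∂_1 = 4, rank ∂_2 = 5 ⇒ b_1 = 10 − 4 − 5 = 1; all invariant factors of ∂_2 are 1 so no torsion. So H_1 ≅ Z.
rank ∂_2 = 5, rank ∂_3 = 0 ⇒ b_2 = 5 − 5 − 0 = 0. So H_2 ≅ 0.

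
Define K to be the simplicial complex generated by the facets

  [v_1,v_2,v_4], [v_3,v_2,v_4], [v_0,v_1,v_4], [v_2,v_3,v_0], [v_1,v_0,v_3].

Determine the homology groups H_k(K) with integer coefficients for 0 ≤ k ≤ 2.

H_0 ≅ Z,  H_1 ≅ Z,  H_2 = 0.

We work with the vertex ordering v_0 < v_1 < v_2 < v_3 < v_4. The simplices of K, each written with vertices in increasing order, are:

  0-simplices (5): [v_0], [v_1], [v_2], [v_3], [v_4]
  1-simplices (10): [v_0,v_1], [v_0,v_2], [v_0,v_3], [v_0,v_4], [v_1,v_2], [v_1,v_3], [v_1,v_4], [v_2,v_3], [v_2,v_4], [v_3,v_4]
  2-simplices (5): [v_0,v_1,v_3], [v_0,v_1,v_4], [v_0,v_2,v_3], [v_1,v_2,v_4], [v_2,v_3,v_4]

so the chain groups are C_0 ≅ Z^5, C_1 ≅ Z^10, C_2 ≅ Z^5.

The boundary map ∂_1: C_1 → C_0 sends each edge [p,q] (with p < q) to q − p. For instance
  ∂[v_0,v_2] = [v_2] − [v_0].
As a 5×10 matrix over Z this has rank 4, with invariant factors (1,1,1,1).

Boundary ∂_2: C_2 → C_1 acts by ∂[p,q,r] = [q,r] − [p,r] + [p,q]. For instance
  ∂[v_0,v_2,v_3] = [v_2,v_3] − [v_0,v_3] + [v_0,v_2],
  ∂[v_2,v_3,v_4] = [v_3,v_4] − [v_2,v_4] + [v_2,v_3].
The 10×5 boundary matrix has rank 5 and Smith normal form diag(1,1,1,1,1).

From H_k ≅ ker(∂_k) / im(∂_{k+1}) we obtain:

  H_0: rank C_0 − rank ∂_1 = 5 − 4 = 1, and the invariant factors of ∂_1 are all 1, so H_0 ≅ Z.
  H_1: rank ker ∂_1 − rank ∂_2 = (10 − 4) − 5 = 1, and the invariant factors of ∂_2 are all 1, so H_1 ≅ Z.
  H_2: rank ker ∂_2 − rank ∂_3 = (5 − 5) − 0 = 0, and there is no ∂_3, so H_2 ≅ 0.

As a check, the Euler characteristic is 5 − 10 + 5 = 0, which agrees with 1 − 1 + 0 = 0.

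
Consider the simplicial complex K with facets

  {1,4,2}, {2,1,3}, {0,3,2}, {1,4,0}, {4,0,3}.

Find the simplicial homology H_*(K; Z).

Order the vertices as 0 < 1 < 2 < 3 < 4. Listing each simplex with vertices in this order, K has dimension 2 with simplices:

  0-simplices (5): [0], [1], [2], [3], [4]
  1-simplices (10): [0,1], [0,2], [0,3], [0,4], [1,2], [1,3], [1,4], [2,3], [2,4], [3,4]
  2-simplices (5): [0,1,4], [0,2,3], [0,3,4], [1,2,3], [1,2,4]

giving chain groups C_0 ≅ Z^5, C_1 ≅ Z^10, C_2 ≅ Z^5.

The boundary map ∂_1: C_1 → C_0 is given by ∂[p,q] = [q] − [p].
The resulting 5×10 matrix has rank 4, and its Smith normal form has invariant factors (1,1,1,1).

Boundary ∂_2: C_2 → C_1 acts by ∂[p,q,r] = [q,r] − [p,r] + [p,q]. For instance
  ∂[0,3,4] = [3,4] − [0,4] + [0,3],
  ∂[0,1,4] = [1,4] − [0,4] + [0,1].
The 10×5 boundary matrix has rank 5 and Smith normal form diag(1,1,1,1,1).

From H_k ≅ ker(∂_k) / im(∂_{k+1}) we obtain:

  H_0: rank C_0 − rank ∂_1 = 5 − 4 = 1, and the invariant factors of ∂_1 are all 1, so H_0 ≅ Z.
  H_1: rank ker ∂_1 − rank ∂_2 = (10 − 4) − 5 = 1, and the invariant factors of ∂_2 are all 1, so H_1 ≅ Z.
  H_2: rank ker ∂_2 − rank ∂_3 = (5 − 5) − 0 = 0, and there is no ∂_3, so H_2 ≅ 0.

(K is a triangulation of the Möbius band.)

H_0 ≅ Z,  H_1 ≅ Z,  H_2 = 0.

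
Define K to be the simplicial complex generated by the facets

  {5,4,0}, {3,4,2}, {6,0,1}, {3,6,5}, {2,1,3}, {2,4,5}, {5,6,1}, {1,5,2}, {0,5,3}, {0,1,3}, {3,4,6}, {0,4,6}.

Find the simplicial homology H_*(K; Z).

We work with the vertex ordering 0 < 1 < 2 < 3 < 4 < 5 < 6. The simplices of K, each written with vertices in increasing order, are:

  0-simplices (7): [0], [1], [2], [3], [4], [5], [6]
  1-simplices (18): [0,1], [0,3], [0,4], [0,5], [0,6], [1,2], [1,3], [1,5], [1,6], [2,3], [2,4], [2,5], [3,4], [3,5], [3,6], [4,5], [4,6], [5,6]
  2-simplices (12): [0,1,3], [0,1,6], [0,3,5], [0,4,5], [0,4,6], [1,2,3], [1,2,5], [1,5,6], [2,3,4], [2,4,5], [3,4,6], [3,5,6]

so the chain groups are C_0 ≅ Z^7, C_1 ≅ Z^18, C_2 ≅ Z^12.

Boundary ∂_1: C_1 → C_0 maps an edge to its endpoints' difference, ∂[p,q] = q − p. For instance
  ∂[3,6] = [6] − [3].
As a 7×18 matrix over Z this has rank 6, with invariant factors (1,1,1,1,1,1).

The boundary map ∂_2: C_2 → C_1 sends each 2-simplex [p,q,r] to [q,r] − [p,r] + [p,q]. For instance
  ∂[1,5,6] = [5,6] − [1,6] + [1,5],
  ∂[0,4,5] = [4,5] − [0,5] + [0,4].
The resulting 18×12 matrix has rank 12, and its Smith normal form has invariant factors (1,1,1,1,1,1,1,1,1,1,1,2).

Now H_k = ker ∂_k / im ∂_{k+1}, so:

  H_0: rank C_0 − rank ∂_1 = 7 − 6 = 1, and the invariant factors of ∂_1 are all 1, so H_0 ≅ Z.
  H_1: rank ker ∂_1 − rank ∂_2 = (18 − 6) − 12 = 0, and ∂_2 has invariant factor 2 > 1, so H_1 ≅ Z/2.
  H_2: rank ker ∂_2 − rank ∂_3 = (12 − 12) − 0 = 0, and there is no ∂_3, so H_2 ≅ 0.

H_0 ≅ Z,  H_1 ≅ Z/2,  H_2 = 0.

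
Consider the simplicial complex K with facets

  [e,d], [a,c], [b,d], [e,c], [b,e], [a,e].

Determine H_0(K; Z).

H_0 = Z.

Fix the vertex order a < b < c < d < e and write every simplex with vertices in increasing order. Then dim K = 1 and the simplices of K are:

  0-simplices (5): a, b, c, d, e
  1-simplices (6): ac, ae, bd, be, ce, de

Hence C_0 ≅ Z^5, C_1 ≅ Z^6.

∂_1: C_1 → C_0 sends each edge [p,q] (with p < q) to q − p. For instance
  ∂ac = c − a.
This gives a 5×6 integer matrix of rank 4; reducing to Smith normal form yields diagonal entries (1,1,1,1).

From H_k ≅ ker(∂_k) / im(∂_{k+1}) we obtain:

  H_0: rank C_0 − rank ∂_1 = 5 − 4 = 1, and the invariant factors of ∂_1 are all 1, so H_0 ≅ Z.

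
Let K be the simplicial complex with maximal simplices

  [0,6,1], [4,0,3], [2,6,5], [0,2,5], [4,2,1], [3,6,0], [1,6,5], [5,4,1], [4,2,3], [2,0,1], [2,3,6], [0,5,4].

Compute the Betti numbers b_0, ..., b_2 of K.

Fix the vertex order 0 < 1 < 2 < 3 < 4 < 5 < 6 and write every simplex with vertices in increasing order. Then dim K = 2 and the simplices of K are:

  0-simplices (7): [0], [1], [2], [3], [4], [5], [6]
  1-simplices (18): [0,1], [0,2], [0,3], [0,4], [0,5], [0,6], [1,2], [1,4], [1,5], [1,6], [2,3], [2,4], [2,5], [2,6], [3,4], [3,6], [4,5], [5,6]
  2-simplices (12): [0,1,2], [0,1,6], [0,2,5], [0,3,4], [0,3,6], [0,4,5], [1,2,4], [1,4,5], [1,5,6], [2,3,4], [2,3,6], [2,5,6]

giving chain groups C_0 ≅ Z^7, C_1 ≅ Z^18, C_2 ≅ Z^12.

Boundary ∂_1: C_1 → C_0 sends each edge [p,q] (with p < q) to q − p.
The 7×18 boundary matrix has rank 6 and Smith normal form diag(1,1,1,1,1,1).

The boundary map ∂_2: C_2 → C_1 sends each 2-simplex [p,q,r] to [q,r] − [p,r] + [p,q]. For instance
  ∂[0,2,5] = [2,5] − [0,5] + [0,2],
  ∂[0,3,4] = [3,4] − [0,4] + [0,3].
As a 18×12 matrix over Z this has rank 12, with invariant factors (1,1,1,1,1,1,1,1,1,1,1,2).

Now H_k = ker ∂_k / im ∂_{k+1}, so:

  H_0: rank C_0 − rank ∂_1 = 7 − 6 = 1, and the invariant factors of ∂_1 are all 1, so H_0 = Z.
  H_1: rank ker ∂_1 − rank ∂_2 = (18 − 6) − 12 = 0, and ∂_2 has invariant factor 2 > 1, so H_1 = Z/2Z.
  H_2: rank ker ∂_2 − rank ∂_3 = (12 − 12) − 0 = 0, and there is no ∂_3, so H_2 = 0.

Hence the Betti numbers are b_0 = 1, b_1 = 0, b_2 = 0.

b_0 = 1, b_1 = 0, b_2 = 0.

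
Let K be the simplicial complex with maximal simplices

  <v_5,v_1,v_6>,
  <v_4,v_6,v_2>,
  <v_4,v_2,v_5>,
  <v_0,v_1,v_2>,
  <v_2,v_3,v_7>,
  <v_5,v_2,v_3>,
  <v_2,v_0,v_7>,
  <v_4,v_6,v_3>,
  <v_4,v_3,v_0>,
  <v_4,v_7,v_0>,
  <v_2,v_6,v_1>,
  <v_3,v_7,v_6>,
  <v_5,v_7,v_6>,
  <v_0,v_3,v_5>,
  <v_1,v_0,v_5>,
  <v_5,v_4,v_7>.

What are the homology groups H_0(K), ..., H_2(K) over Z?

H_0 ≅ Z,  H_1 ≅ Z^2,  H_2 ≅ Z.

Take the total order v_0 < v_1 < v_2 < v_3 < v_4 < v_5 < v_6 < v_7 on the vertex set. Then K (dimension 2) consists of the simplices:

  0-simplices (8): [v_0], [v_1], [v_2], [v_3], [v_4], [v_5], [v_6], [v_7]
  1-simplices (24): (24 of them)
  2-simplices (16): (16 of them)

giving chain groups C_0 ≅ Z^8, C_1 ≅ Z^24, C_2 ≅ Z^16.

Boundary ∂_1: C_1 → C_0 sends each edge [p,q] (with p < q) to q − p. For instance
  ∂[v_5,v_7] = [v_7] − [v_5].
As a 8×24 matrix over Z this has rank 7, with invariant factors (1,1,1,1,1,1,1).

Boundary ∂_2: C_2 → C_1 sends each 2-simplex [p,q,r] to [q,r] − [p,r] + [p,q]. For instance
  ∂[v_1,v_2,v_6] = [v_2,v_6] − [v_1,v_6] + [v_1,v_2],
  ∂[v_0,v_4,v_7] = [v_4,v_7] − [v_0,v_7] + [v_0,v_4].
The 24×16 boundary matrix has rank 15 and Smith normal form diag(1,1,1,1,1,1,1,1,1,1,1,1,1,1,1).

Reading off H_k = ker ∂_k / im ∂_{k+1}:

  H_0: rank C_0 − rank ∂_1 = 8 − 7 = 1, and the invariant factors of ∂_1 are all 1, so H_0 = Z.
  H_1: rank ker ∂_1 − rank ∂_2 = (24 − 7) − 15 = 2, and the invariant factors of ∂_2 are all 1, so H_1 = Z^2.
  H_2: rank ker ∂_2 − rank ∂_3 = (16 − 15) − 0 = 1, and there is no ∂_3, so H_2 = Z.

As a check, the Euler characteristic is 8 − 24 + 16 = 0, which agrees with 1 − 2 + 1 = 0.
(K is a triangulation of the torus T^2.)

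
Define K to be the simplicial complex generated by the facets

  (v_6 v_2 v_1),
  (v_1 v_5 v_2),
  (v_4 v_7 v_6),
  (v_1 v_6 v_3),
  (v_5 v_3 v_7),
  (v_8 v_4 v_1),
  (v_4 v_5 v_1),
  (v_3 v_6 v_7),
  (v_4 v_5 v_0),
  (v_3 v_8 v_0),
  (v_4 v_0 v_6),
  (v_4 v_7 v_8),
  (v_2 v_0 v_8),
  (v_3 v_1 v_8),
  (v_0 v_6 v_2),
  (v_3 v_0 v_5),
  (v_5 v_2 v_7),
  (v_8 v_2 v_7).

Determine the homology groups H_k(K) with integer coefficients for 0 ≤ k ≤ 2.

H_0 ≅ Z,  H_1 ≅ Z^2,  H_2 ≅ Z.

K has 9 vertices, 27 edges, 18 triangles.
rank ∂_0 = 0, rank ∂_1 = 8 ⇒ b_0 = 9 − 0 − 8 = 1; all invariant factors of ∂_1 are 1 so no torsion. So H_0 ≅ Z.
rank ∂_1 = 8, rank ∂_2 = 17 ⇒ b_1 = 27 − 8 − 17 = 2; all invariant factors of ∂_2 are 1 so no torsion. So H_1 ≅ Z^2.
rank ∂_2 = 17, rank ∂_3 = 0 ⇒ b_2 = 18 − 17 − 0 = 1. So H_2 ≅ Z.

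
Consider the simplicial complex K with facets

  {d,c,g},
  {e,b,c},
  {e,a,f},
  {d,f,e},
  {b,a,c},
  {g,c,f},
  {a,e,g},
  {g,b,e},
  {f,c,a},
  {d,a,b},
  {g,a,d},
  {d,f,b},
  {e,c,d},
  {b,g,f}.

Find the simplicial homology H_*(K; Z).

We work with the vertex ordering a < b < c < d < e < f < g. The simplices of K, each written with vertices in increasing order, are:

  0-simplices (7): a, b, c, d, e, f, g
  1-simplices (21): ab, ac, ad, ae, af, ag, bc, bd, be, bf, bg, cd, ce, cf, cg, de, df, dg, ef, eg, fg
  2-simplices (14): abc, abd, acf, adg, aef, aeg, bce, bdf, beg, bfg, cde, cdg, cfg, def

Hence C_0 ≅ Z^7, C_1 ≅ Z^21, C_2 ≅ Z^14.

Boundary ∂_1: C_1 → C_0 is given by ∂[p,q] = [q] − [p]. For instance
  ∂fg = g − f.
As a 7×21 matrix over Z this has rank 6, with invariant factors (1,1,1,1,1,1).

Boundary ∂_2: C_2 → C_1 acts by ∂[p,q,r] = [q,r] − [p,r] + [p,q]. For instance
  ∂abd = bd − ad + ab,
  ∂abc = bc − ac + ab.
The 21×14 boundary matrix has rank 13 and Smith normal form diag(1,1,1,1,1,1,1,1,1,1,1,1,1).

Now H_k = ker ∂_k / im ∂_{k+1}, so:

  H_0: rank C_0 − rank ∂_1 = 7 − 6 = 1, and the invariant factors of ∂_1 are all 1, so H_0 = Z.
  H_1: rank ker ∂_1 − rank ∂_2 = (21 − 6) − 13 = 2, and the invariant factors of ∂_2 are all 1, so H_1 = Z^2.
  H_2: rank ker ∂_2 − rank ∂_3 = (14 − 13) − 0 = 1, and there is no ∂_3, so H_2 = Z.

H_0 ≅ Z,  H_1 ≅ Z^2,  H_2 ≅ Z.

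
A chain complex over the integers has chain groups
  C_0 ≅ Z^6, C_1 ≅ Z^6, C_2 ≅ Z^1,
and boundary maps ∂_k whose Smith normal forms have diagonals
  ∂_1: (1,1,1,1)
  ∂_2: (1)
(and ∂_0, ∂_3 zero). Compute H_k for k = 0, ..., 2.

H_0 ≅ Z^2,  H_1 ≅ Z,  H_2 = 0.

H_0: b_0 = 6 − 0 − 4 = 2; torsion from ∂_1 factors > 1: none. So H_0 ≅ Z^2.
H_1: b_1 = 6 − 4 − 1 = 1; torsion from ∂_2 factors > 1: none. So H_1 ≅ Z.
H_2: b_2 = 1 − 1 − 0 = 0; torsion from ∂_3 factors > 1: none. So H_2 ≅ 0.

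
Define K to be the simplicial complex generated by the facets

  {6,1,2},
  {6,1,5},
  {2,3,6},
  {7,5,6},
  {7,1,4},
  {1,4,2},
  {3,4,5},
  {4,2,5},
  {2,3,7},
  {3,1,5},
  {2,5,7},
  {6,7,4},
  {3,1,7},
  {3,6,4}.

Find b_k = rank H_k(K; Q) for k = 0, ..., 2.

b_0 = 1, b_1 = 2, b_2 = 1.

Fix the vertex order 1 < 2 < 3 < 4 < 5 < 6 < 7 and write every simplex with vertices in increasing order. Then dim K = 2 and the simplices of K are:

  0-simplices (7): [1], [2], [3], [4], [5], [6], [7]
  1-simplices (21): [1,2], [1,3], [1,4], [1,5], [1,6], [1,7], [2,3], [2,4], [2,5], [2,6], [2,7], [3,4], [3,5], [3,6], [3,7], [4,5], [4,6], [4,7], [5,6], [5,7], [6,7]
  2-simplices (14): [1,2,4], [1,2,6], [1,3,5], [1,3,7], [1,4,7], [1,5,6], [2,3,6], [2,3,7], [2,4,5], [2,5,7], [3,4,5], [3,4,6], [4,6,7], [5,6,7]

so the chain groups are C_0 ≅ Z^7, C_1 ≅ Z^21, C_2 ≅ Z^14.

∂_1: C_1 → C_0 sends each edge [p,q] (with p < q) to q − p. For instance
  ∂[4,7] = [7] − [4].
The 7×21 boundary matrix has rank 6 and Smith normal form diag(1,1,1,1,1,1).

Boundary ∂_2: C_2 → C_1 acts by ∂[p,q,r] = [q,r] − [p,r] + [p,q]. For instance
  ∂[1,5,6] = [5,6] − [1,6] + [1,5],
  ∂[2,5,7] = [5,7] − [2,7] + [2,5].
The 21×14 boundary matrix has rank 13 and Smith normal form diag(1,1,1,1,1,1,1,1,1,1,1,1,1).

Computing H_k = (kernel of ∂_k) / (image of ∂_{k+1}):

  H_0: rank C_0 − rank ∂_1 = 7 − 6 = 1, and the invariant factors of ∂_1 are all 1, so H_0 ≅ Z.
  H_1: rank ker ∂_1 − rank ∂_2 = (21 − 6) − 13 = 2, and the invariant factors of ∂_2 are all 1, so H_1 ≅ Z^2.
  H_2: rank ker ∂_2 − rank ∂_3 = (14 − 13) − 0 = 1, and there is no ∂_3, so H_2 ≅ Z.

Hence the Betti numbers are b_0 = 1, b_1 = 2, b_2 = 1.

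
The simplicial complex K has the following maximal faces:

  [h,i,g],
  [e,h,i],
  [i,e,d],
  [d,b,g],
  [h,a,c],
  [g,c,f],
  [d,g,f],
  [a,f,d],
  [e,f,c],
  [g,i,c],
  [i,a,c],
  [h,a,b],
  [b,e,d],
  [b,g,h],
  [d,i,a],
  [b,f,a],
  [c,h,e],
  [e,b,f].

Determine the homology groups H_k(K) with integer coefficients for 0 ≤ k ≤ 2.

H_0 ≅ Z,  H_1 ≅ Z ⊕ Z_2,  H_2 = 0.

K has 9 vertices, 27 edges, 18 triangles.
rank ∂_0 = 0, rank ∂_1 = 8 ⇒ b_0 = 9 − 0 − 8 = 1; all invariant factors of ∂_1 are 1 so no torsion. So H_0 = Z.
rank ∂_1 = 8, rank ∂_2 = 18 ⇒ b_1 = 27 − 8 − 18 = 1; ∂_2 has invariant factor(s) [2] giving torsion. So H_1 = Z ⊕ Z_2.
rank ∂_2 = 18, rank ∂_3 = 0 ⇒ b_2 = 18 − 18 − 0 = 0. So H_2 = 0.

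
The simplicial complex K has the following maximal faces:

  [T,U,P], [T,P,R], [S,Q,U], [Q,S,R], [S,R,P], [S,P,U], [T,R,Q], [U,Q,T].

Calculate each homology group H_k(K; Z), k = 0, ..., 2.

H_0 = Z,  H_1 = 0,  H_2 = Z.

Take the total order P < Q < R < S < T < U on the vertex set. Then K (dimension 2) consists of the simplices:

  0-simplices (6): P, Q, R, S, T, U
  1-simplices (12): PR, PS, PT, PU, QR, QS, QT, QU, RS, RT, SU, TU
  2-simplices (8): PRS, PRT, PSU, PTU, QRS, QRT, QSU, QTU

giving chain groups C_0 ≅ Z^6, C_1 ≅ Z^12, C_2 ≅ Z^8.

∂_1: C_1 → C_0 sends each edge [p,q] (with p < q) to q − p. For instance
  ∂TU = U − T.
This gives a 6×12 integer matrix of rank 5; reducing to Smith normal form yields diagonal entries (1,1,1,1,1).

∂_2: C_2 → C_1 sends each 2-simplex [p,q,r] to [q,r] − [p,r] + [p,q]. For instance
  ∂QTU = TU − QU + QT,
  ∂PSU = SU − PU + PS.
As a 12×8 matrix over Z this has rank 7, with invariant factors (1,1,1,1,1,1,1).

From H_k ≅ ker(∂_k) / im(∂_{k+1}) we obtain:

  H_0: rank C_0 − rank ∂_1 = 6 − 5 = 1, and the invariant factors of ∂_1 are all 1, so H_0 = Z.
  H_1: rank ker ∂_1 − rank ∂_2 = (12 − 5) − 7 = 0, and the invariant factors of ∂_2 are all 1, so H_1 = 0.
  H_2: rank ker ∂_2 − rank ∂_3 = (8 − 7) − 0 = 1, and there is no ∂_3, so H_2 = Z.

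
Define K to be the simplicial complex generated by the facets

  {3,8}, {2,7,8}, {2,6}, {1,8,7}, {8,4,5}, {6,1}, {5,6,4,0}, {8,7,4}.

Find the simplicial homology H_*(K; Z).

K has 9 vertices, 17 edges, 8 triangles, 1 3-simplex.
rank ∂_0 = 0, rank ∂_1 = 8 ⇒ b_0 = 9 − 0 − 8 = 1; all invariant factors of ∂_1 are 1 so no torsion. So H_0 = Z.
rank ∂_1 = 8, rank ∂_2 = 7 ⇒ b_1 = 17 − 8 − 7 = 2; all invariant factors of ∂_2 are 1 so no torsion. So H_1 = Z^2.
rank ∂_2 = 7, rank ∂_3 = 1 ⇒ b_2 = 8 − 7 − 1 = 0; all invariant factors of ∂_3 are 1 so no torsion. So H_2 = 0.
rank ∂_3 = 1, rank ∂_4 = 0 ⇒ b_3 = 1 − 1 − 0 = 0. So H_3 = 0.

H_0 ≅ Z,  H_1 ≅ Z^2,  H_2 = 0,  H_3 = 0.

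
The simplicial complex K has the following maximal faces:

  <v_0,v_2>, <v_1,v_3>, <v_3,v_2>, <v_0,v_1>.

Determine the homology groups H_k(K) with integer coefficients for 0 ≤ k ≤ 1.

Fix the vertex order v_0 < v_1 < v_2 < v_3 and write every simplex with vertices in increasing order. Then dim K = 1 and the simplices of K are:

  0-simplices (4): [v_0], [v_1], [v_2], [v_3]
  1-simplices (4): [v_0,v_1], [v_0,v_2], [v_1,v_3], [v_2,v_3]

Hence C_0 ≅ Z^4, C_1 ≅ Z^4.

∂_1: C_1 → C_0 maps an edge to its endpoints' difference, ∂[p,q] = q − p.
As a 4×4 matrix over Z this has rank 3, with invariant factors (1,1,1).

Now H_k = ker ∂_k / im ∂_{k+1}, so:

  H_0: rank C_0 − rank ∂_1 = 4 − 3 = 1, and the invariant factors of ∂_1 are all 1, so H_0 ≅ Z.
  H_1: rank ker ∂_1 − rank ∂_2 = (4 − 3) − 0 = 1, and there is no ∂_2, so H_1 ≅ Z.

(K is a triangulation of the circle S^1.)

H_0 = Z,  H_1 = Z.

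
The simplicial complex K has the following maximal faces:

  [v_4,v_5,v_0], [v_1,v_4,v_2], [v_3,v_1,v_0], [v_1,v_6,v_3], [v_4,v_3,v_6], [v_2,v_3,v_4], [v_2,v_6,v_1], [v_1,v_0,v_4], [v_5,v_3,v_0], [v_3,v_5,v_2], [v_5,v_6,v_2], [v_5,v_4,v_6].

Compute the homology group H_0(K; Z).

Fix the vertex order v_0 < v_1 < v_2 < v_3 < v_4 < v_5 < v_6 and write every simplex with vertices in increasing order. Then dim K = 2 and the simplices of K are:

  0-simplices (7): [v_0], [v_1], [v_2], [v_3], [v_4], [v_5], [v_6]
  1-simplices (18): (18 of them)
  2-simplices (12): (12 of them)

so the chain groups are C_0 ≅ Z^7, C_1 ≅ Z^18, C_2 ≅ Z^12.

The boundary map ∂_1: C_1 → C_0 sends each edge [p,q] (with p < q) to q − p.
The resulting 7×18 matrix has rank 6, and its Smith normal form has invariant factors (1,1,1,1,1,1).

The boundary map ∂_2: C_2 → C_1 maps a triangle to the signed sum of its edges. For instance
  ∂[v_0,v_4,v_5] = [v_4,v_5] − [v_0,v_5] + [v_0,v_4],
  ∂[v_0,v_1,v_3] = [v_1,v_3] − [v_0,v_3] + [v_0,v_1].
As a 18×12 matrix over Z this has rank 12, with invariant factors (1,1,1,1,1,1,1,1,1,1,1,2).

Computing H_k = (kernel of ∂_k) / (image of ∂_{k+1}):

  H_0: rank C_0 − rank ∂_1 = 7 − 6 = 1, and the invariant factors of ∂_1 are all 1, so H_0 ≅ Z.

H_0 = Z.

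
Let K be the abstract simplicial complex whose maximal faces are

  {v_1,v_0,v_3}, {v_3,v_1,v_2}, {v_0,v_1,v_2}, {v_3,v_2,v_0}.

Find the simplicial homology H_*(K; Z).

Order the vertices as v_0 < v_1 < v_2 < v_3. Listing each simplex with vertices in this order, K has dimension 2 with simplices:

  0-simplices (4): [v_0], [v_1], [v_2], [v_3]
  1-simplices (6): [v_0,v_1], [v_0,v_2], [v_0,v_3], [v_1,v_2], [v_1,v_3], [v_2,v_3]
  2-simplices (4): [v_0,v_1,v_2], [v_0,v_1,v_3], [v_0,v_2,v_3], [v_1,v_2,v_3]

Hence C_0 ≅ Z^4, C_1 ≅ Z^6, C_2 ≅ Z^4.

The boundary map ∂_1: C_1 → C_0 maps an edge to its endpoints' difference, ∂[p,q] = q − p. For instance
  ∂[v_0,v_2] = [v_2] − [v_0].
As a 4×6 matrix over Z this has rank 3, with invariant factors (1,1,1).

∂_2: C_2 → C_1 maps a triangle to the signed sum of its edges. For instance
  ∂[v_0,v_2,v_3] = [v_2,v_3] − [v_0,v_3] + [v_0,v_2],
  ∂[v_0,v_1,v_3] = [v_1,v_3] − [v_0,v_3] + [v_0,v_1].
As a 6×4 matrix over Z this has rank 3, with invariant factors (1,1,1).

From H_k ≅ ker(∂_k) / im(∂_{k+1}) we obtain:

  H_0: rank C_0 − rank ∂_1 = 4 − 3 = 1, and the invariant factors of ∂_1 are all 1, so H_0 ≅ Z.
  H_1: rank ker ∂_1 − rank ∂_2 = (6 − 3) − 3 = 0, and the invariant factors of ∂_2 are all 1, so H_1 ≅ 0.
  H_2: rank ker ∂_2 − rank ∂_3 = (4 − 3) − 0 = 1, and there is no ∂_3, so H_2 ≅ Z.

H_0 = Z,  H_1 = 0,  H_2 = Z.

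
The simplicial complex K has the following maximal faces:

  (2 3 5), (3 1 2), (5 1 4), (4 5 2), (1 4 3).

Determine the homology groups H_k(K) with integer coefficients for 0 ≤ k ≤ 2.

K has 5 vertices, 10 edges, 5 triangles.
rank ∂_0 = 0, rank ∂_1 = 4 ⇒ b_0 = 5 − 0 − 4 = 1; all invariant factors of ∂_1 are 1 so no torsion. So H_0 ≅ Z.
rank ∂_1 = 4, rank ∂_2 = 5 ⇒ b_1 = 10 − 4 − 5 = 1; all invariant factors of ∂_2 are 1 so no torsion. So H_1 ≅ Z.
rank ∂_2 = 5, rank ∂_3 = 0 ⇒ b_2 = 5 − 5 − 0 = 0. So H_2 ≅ 0.

H_0 = Z,  H_1 = Z,  H_2 = 0.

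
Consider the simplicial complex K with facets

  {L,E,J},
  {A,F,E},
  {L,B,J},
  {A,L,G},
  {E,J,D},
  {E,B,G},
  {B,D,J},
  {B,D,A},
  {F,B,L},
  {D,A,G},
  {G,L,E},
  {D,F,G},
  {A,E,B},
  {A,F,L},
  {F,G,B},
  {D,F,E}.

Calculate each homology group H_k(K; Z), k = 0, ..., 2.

H_0 ≅ Z,  H_1 ≅ Z^2,  H_2 ≅ Z.

K has 8 vertices, 24 edges, 16 triangles.
rank ∂_0 = 0, rank ∂_1 = 7 ⇒ b_0 = 8 − 0 − 7 = 1; all invariant factors of ∂_1 are 1 so no torsion. So H_0 = Z.
rank ∂_1 = 7, rank ∂_2 = 15 ⇒ b_1 = 24 − 7 − 15 = 2; all invariant factors of ∂_2 are 1 so no torsion. So H_1 = Z^2.
rank ∂_2 = 15, rank ∂_3 = 0 ⇒ b_2 = 16 − 15 − 0 = 1. So H_2 = Z.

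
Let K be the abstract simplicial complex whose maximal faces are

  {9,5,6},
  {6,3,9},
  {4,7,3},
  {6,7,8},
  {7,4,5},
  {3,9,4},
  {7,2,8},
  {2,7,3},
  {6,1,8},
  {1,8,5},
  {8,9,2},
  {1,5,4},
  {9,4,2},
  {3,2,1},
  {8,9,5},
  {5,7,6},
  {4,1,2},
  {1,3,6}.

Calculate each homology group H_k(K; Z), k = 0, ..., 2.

Order the vertices as 1 < 2 < 3 < 4 < 5 < 6 < 7 < 8 < 9. Listing each simplex with vertices in this order, K has dimension 2 with simplices:

  0-simplices (9): [1], [2], [3], [4], [5], [6], [7], [8], [9]
  1-simplices (27): (27 of them)
  2-simplices (18): [1,2,3], [1,2,4], [1,3,6], [1,4,5], [1,5,8], [1,6,8], [2,3,7], [2,4,9], [2,7,8], [2,8,9], [3,4,7], [3,4,9], [3,6,9], [4,5,7], [5,6,7], [5,6,9], [5,8,9], [6,7,8]

Hence C_0 ≅ Z^9, C_1 ≅ Z^27, C_2 ≅ Z^18.

∂_1: C_1 → C_0 sends each edge [p,q] (with p < q) to q − p. For instance
  ∂[2,3] = [3] − [2].
This gives a 9×27 integer matrix of rank 8; reducing to Smith normal form yields diagonal entries (1,1,1,1,1,1,1,1).

Boundary ∂_2: C_2 → C_1 sends each 2-simplex [p,q,r] to [q,r] − [p,r] + [p,q]. For instance
  ∂[1,6,8] = [6,8] − [1,8] + [1,6],
  ∂[6,7,8] = [7,8] − [6,8] + [6,7].
This gives a 27×18 integer matrix of rank 18; reducing to Smith normal form yields diagonal entries (1,1,1,1,1,1,1,1,1,1,1,1,1,1,1,1,1,2).

From H_k ≅ ker(∂_k) / im(∂_{k+1}) we obtain:

  H_0: rank C_0 − rank ∂_1 = 9 − 8 = 1, and the invariant factors of ∂_1 are all 1, so H_0 ≅ Z.
  H_1: rank ker ∂_1 − rank ∂_2 = (27 − 8) − 18 = 1, and ∂_2 has invariant factor 2 > 1, so H_1 ≅ Z ⊕ Z/2.
  H_2: rank ker ∂_2 − rank ∂_3 = (18 − 18) − 0 = 0, and there is no ∂_3, so H_2 ≅ 0.

H_0 = Z,  H_1 = Z ⊕ Z/2,  H_2 = 0.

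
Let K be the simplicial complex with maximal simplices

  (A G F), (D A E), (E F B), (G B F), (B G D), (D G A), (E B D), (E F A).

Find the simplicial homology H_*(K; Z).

K has 6 vertices, 12 edges, 8 triangles.
rank ∂_0 = 0, rank ∂_1 = 5 ⇒ b_0 = 6 − 0 − 5 = 1; all invariant factors of ∂_1 are 1 so no torsion. So H_0 ≅ Z.
rank ∂_1 = 5, rank ∂_2 = 7 ⇒ b_1 = 12 − 5 − 7 = 0; all invariant factors of ∂_2 are 1 so no torsion. So H_1 ≅ 0.
rank ∂_2 = 7, rank ∂_3 = 0 ⇒ b_2 = 8 − 7 − 0 = 1. So H_2 ≅ Z.

H_0 = Z,  H_1 = 0,  H_2 = Z.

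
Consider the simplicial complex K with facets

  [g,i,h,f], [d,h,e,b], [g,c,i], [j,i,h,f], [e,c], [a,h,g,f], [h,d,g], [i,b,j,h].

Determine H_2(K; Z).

Order the vertices as a < b < c < d < e < f < g < h < i < j. Listing each simplex with vertices in this order, K has dimension 3 with simplices:

  0-simplices (10): a, b, c, d, e, f, g, h, i, j
  1-simplices (24): af, ag, ah, bd, be, bh, bi, bj, ce, cg, ci, de, dg, dh, eh, fg, fh, fi, fj, gh, gi, hi, hj, ij
  2-simplices (19): afg, afh, agh, bde, bdh, beh, bhi, bhj, bij, cgi, deh, dgh, fgh, fgi, fhi, fhj, fij, ghi, hij
  3-simplices (5): afgh, bdeh, bhij, fghi, fhij

Hence C_0 ≅ Z^10, C_1 ≅ Z^24, C_2 ≅ Z^19, C_3 ≅ Z^5.

The boundary map ∂_1: C_1 → C_0 sends each edge [p,q] (with p < q) to q − p. For instance
  ∂fi = i − f.
As a 10×24 matrix over Z this has rank 9, with invariant factors (1,1,1,1,1,1,1,1,1).

The boundary map ∂_2: C_2 → C_1 sends each 2-simplex [p,q,r] to [q,r] − [p,r] + [p,q]. For instance
  ∂afg = fg − ag + af,
  ∂beh = eh − bh + be.
The 24×19 boundary matrix has rank 14 and Smith normal form diag(1,1,1,1,1,1,1,1,1,1,1,1,1,1).

The boundary map ∂_3: C_3 → C_2 sends each 3-simplex σ to the alternating sum Σ_i (−1)^i (σ with its i-th vertex removed). For instance
  ∂bdeh = deh − beh + bdh − bde,
  ∂afgh = fgh − agh + afh − afg.
This gives a 19×5 integer matrix of rank 5; reducing to Smith normal form yields diagonal entries (1,1,1,1,1).

Computing H_k = (kernel of ∂_k) / (image of ∂_{k+1}):

  H_2: rank ker ∂_2 − rank ∂_3 = (19 − 14) − 5 = 0, and the invariant factors of ∂_3 are all 1, so H_2 = 0.

H_2 = 0.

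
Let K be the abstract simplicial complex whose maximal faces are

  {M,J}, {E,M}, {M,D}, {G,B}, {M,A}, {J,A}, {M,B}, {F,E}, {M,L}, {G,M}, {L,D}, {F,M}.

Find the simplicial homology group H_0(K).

H_0 ≅ Z.

Take the total order A < B < D < E < F < G < J < L < M on the vertex set. Then K (dimension 1) consists of the simplices:

  0-simplices (9): A, B, D, E, F, G, J, L, M
  1-simplices (12): AJ, AM, BG, BM, DL, DM, EF, EM, FM, GM, JM, LM

so the chain groups are C_0 ≅ Z^9, C_1 ≅ Z^12.

Boundary ∂_1: C_1 → C_0 maps an edge to its endpoints' difference, ∂[p,q] = q − p. For instance
  ∂GM = M − G.
As a 9×12 matrix over Z this has rank 8, with invariant factors (1,1,1,1,1,1,1,1).

Now H_k = ker ∂_k / im ∂_{k+1}, so:

  H_0: rank C_0 − rank ∂_1 = 9 − 8 = 1, and the invariant factors of ∂_1 are all 1, so H_0 = Z.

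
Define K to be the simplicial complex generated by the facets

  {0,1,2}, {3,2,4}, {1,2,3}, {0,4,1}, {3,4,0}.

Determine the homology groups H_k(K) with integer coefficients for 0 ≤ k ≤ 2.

H_0 ≅ Z,  H_1 ≅ Z,  H_2 = 0.

We work with the vertex ordering 0 < 1 < 2 < 3 < 4. The simplices of K, each written with vertices in increasing order, are:

  0-simplices (5): [0], [1], [2], [3], [4]
  1-simplices (10): [0,1], [0,2], [0,3], [0,4], [1,2], [1,3], [1,4], [2,3], [2,4], [3,4]
  2-simplices (5): [0,1,2], [0,1,4], [0,3,4], [1,2,3], [2,3,4]

so the chain groups are C_0 ≅ Z^5, C_1 ≅ Z^10, C_2 ≅ Z^5.

The boundary map ∂_1: C_1 → C_0 maps an edge to its endpoints' difference, ∂[p,q] = q − p. For instance
  ∂[2,3] = [3] − [2].
This gives a 5×10 integer matrix of rank 4; reducing to Smith normal form yields diagonal entries (1,1,1,1).

The boundary map ∂_2: C_2 → C_1 sends each 2-simplex [p,q,r] to [q,r] − [p,r] + [p,q]. For instance
  ∂[2,3,4] = [3,4] − [2,4] + [2,3],
  ∂[0,3,4] = [3,4] − [0,4] + [0,3].
This gives a 10×5 integer matrix of rank 5; reducing to Smith normal form yields diagonal entries (1,1,1,1,1).

Reading off H_k = ker ∂_k / im ∂_{k+1}:

  H_0: rank C_0 − rank ∂_1 = 5 − 4 = 1, and the invariant factors of ∂_1 are all 1, so H_0 = Z.
  H_1: rank ker ∂_1 − rank ∂_2 = (10 − 4) − 5 = 1, and the invariant factors of ∂_2 are all 1, so H_1 = Z.
  H_2: rank ker ∂_2 − rank ∂_3 = (5 − 5) − 0 = 0, and there is no ∂_3, so H_2 = 0.

As a check, the Euler characteristic is 5 − 10 + 5 = 0, which agrees with 1 − 1 + 0 = 0.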